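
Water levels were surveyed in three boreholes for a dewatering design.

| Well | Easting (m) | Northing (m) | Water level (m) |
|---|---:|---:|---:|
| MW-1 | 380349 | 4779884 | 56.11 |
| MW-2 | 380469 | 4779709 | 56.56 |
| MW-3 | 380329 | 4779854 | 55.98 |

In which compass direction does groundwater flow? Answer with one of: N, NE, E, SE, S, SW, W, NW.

W

With h = a·x + b·y + c and MW-1 as origin, the differences give:
  120·a + (-175)·b = +0.45
  (-20)·a + (-30)·b = -0.13
Eliminate b (×(-30) and ×(-175), subtract): -7100·a = -36.250 → a = ∂h/∂x = +0.005106
Back-substitute: b = ∂h/∂y = +0.0009296.
Flow = −∇h = (-0.005106 east, -0.0009296 north), which points west.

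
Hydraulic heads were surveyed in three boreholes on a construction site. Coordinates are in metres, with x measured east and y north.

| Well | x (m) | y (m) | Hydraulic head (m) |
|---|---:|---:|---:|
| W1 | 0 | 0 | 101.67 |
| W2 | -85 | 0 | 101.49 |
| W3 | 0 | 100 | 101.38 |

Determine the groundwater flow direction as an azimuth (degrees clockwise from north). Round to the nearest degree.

∂h/∂x = (101.49 − 101.67) / (-85 − 0) = +0.002118
∂h/∂y = (101.38 − 101.67) / (100 − 0) = -0.002900
Flow direction (−∇h) has components (-0.002118 E, +0.002900 N).
Azimuth = atan2(E, N) = atan2(-0.002118, +0.002900) = 323.9° ≈ 324°.

324°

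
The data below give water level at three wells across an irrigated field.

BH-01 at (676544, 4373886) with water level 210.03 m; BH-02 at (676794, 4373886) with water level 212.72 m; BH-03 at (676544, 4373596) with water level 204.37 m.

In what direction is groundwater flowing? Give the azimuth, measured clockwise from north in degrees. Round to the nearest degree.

209°

∂h/∂x = (212.72 − 210.03) / (676794 − 676544) = +0.01076
∂h/∂y = (204.37 − 210.03) / (4373596 − 4373886) = +0.01952
Flow direction (−∇h) has components (-0.01076 E, -0.01952 N).
Azimuth = atan2(E, N) = atan2(-0.01076, -0.01952) = 208.9° ≈ 209°.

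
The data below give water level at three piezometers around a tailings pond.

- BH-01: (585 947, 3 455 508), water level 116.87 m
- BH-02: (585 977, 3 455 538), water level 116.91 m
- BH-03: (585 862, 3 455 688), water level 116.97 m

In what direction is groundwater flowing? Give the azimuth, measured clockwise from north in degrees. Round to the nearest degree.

213°

Differences from BH-01: to BH-02 (Δx, Δy, Δh) = (30, 30, +0.04); to BH-03 = (-85, 180, +0.10).
Determinant of the coordinate differences = 30·180 − (-85)·30 = 7950.
∂h/∂x = [(+0.04)·180 − (+0.10)·30] / 7950 = +0.0005283
∂h/∂y = [30·(+0.10) − (-85)·(+0.04)] / 7950 = +0.0008050
Flow direction (−∇h) has components (-0.0005283 E, -0.0008050 N).
Azimuth = atan2(E, N) = atan2(-0.0005283, -0.0008050) = 213.3° ≈ 213°.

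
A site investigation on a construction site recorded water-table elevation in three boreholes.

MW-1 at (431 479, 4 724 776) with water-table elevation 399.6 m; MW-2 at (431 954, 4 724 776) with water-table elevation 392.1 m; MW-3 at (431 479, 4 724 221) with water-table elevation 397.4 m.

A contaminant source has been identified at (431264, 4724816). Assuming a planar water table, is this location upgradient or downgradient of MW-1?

upgradient

∂h/∂x = (392.1 − 399.6) / (431954 − 431479) = -0.01579
∂h/∂y = (397.4 − 399.6) / (4724221 − 4724776) = +0.003964
Head at (431264, 4724816) = 399.6 + (-0.01579)·(-215) + (+0.003964)·(40) = 403.15 m.
That is higher than the 399.6 m at MW-1, so the point is upgradient.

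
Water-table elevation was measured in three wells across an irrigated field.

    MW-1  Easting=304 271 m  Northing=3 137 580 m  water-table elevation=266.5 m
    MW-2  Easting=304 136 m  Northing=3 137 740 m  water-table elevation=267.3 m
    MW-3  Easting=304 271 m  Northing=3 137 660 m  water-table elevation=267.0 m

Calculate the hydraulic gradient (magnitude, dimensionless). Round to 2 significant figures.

0.0064

Differences from MW-1: to MW-2 (Δx, Δy, Δh) = (-135, 160, +0.8); to MW-3 = (0, 80, +0.5).
Solve a·Δx + b·Δy = Δh: det = (-135)·80 − 0·160 = -10800.
∂h/∂x = [(+0.8)·80 − (+0.5)·160] / -10800 = +0.001481
∂h/∂y = [(-135)·(+0.5) − 0·(+0.8)] / -10800 = +0.006250
|∇h| = √(0.001481² + 0.006250²) = 0.006423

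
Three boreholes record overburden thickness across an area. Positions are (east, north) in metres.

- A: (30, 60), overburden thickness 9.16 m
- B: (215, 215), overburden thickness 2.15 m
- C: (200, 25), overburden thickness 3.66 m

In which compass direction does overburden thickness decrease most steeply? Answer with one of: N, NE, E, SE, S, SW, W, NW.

Three-point gradient (reference A): Δ to B = (185, 155, -7.01), Δ to C = (170, -35, -5.50).
∂d/∂x = -0.03345, ∂d/∂y = -0.005307 (det = -32825).
Steepest decrease is along −∇f = (+0.03345 E, +0.005307 N) → east.

E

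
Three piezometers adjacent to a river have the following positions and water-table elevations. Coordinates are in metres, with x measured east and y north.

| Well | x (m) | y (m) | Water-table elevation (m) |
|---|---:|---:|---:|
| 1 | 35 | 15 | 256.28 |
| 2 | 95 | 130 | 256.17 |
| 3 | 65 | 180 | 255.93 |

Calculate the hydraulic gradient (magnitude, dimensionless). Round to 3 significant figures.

0.00439

Differences from 1: to 2 (Δx, Δy, Δh) = (60, 115, -0.11); to 3 = (30, 165, -0.35).
Solve a·Δx + b·Δy = Δh: det = 60·165 − 30·115 = 6450.
∂h/∂x = [(-0.11)·165 − (-0.35)·115] / 6450 = +0.003426
∂h/∂y = [60·(-0.35) − 30·(-0.11)] / 6450 = -0.002744
|∇h| = √(0.003426² + -0.002744²) = 0.004389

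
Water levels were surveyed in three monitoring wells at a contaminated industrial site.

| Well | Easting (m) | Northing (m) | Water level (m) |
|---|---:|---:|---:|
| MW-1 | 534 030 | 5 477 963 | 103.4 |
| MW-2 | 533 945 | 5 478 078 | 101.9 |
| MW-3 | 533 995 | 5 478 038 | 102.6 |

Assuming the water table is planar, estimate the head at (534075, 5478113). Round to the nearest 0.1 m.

With h = a·x + b·y + c and MW-1 as origin, the differences give:
  (-85)·a + 115·b = -1.5
  (-35)·a + 75·b = -0.8
Eliminate b (×75 and ×115, subtract): -2350·a = -20.50 → a = ∂h/∂x = +0.008723
Back-substitute: b = ∂h/∂y = -0.006596.
h(534075, 5478113) = 103.4 + (+0.008723)·(45) + (-0.006596)·(150) = 103.4 +0.393 -0.989 = 102.803 m.

102.8 m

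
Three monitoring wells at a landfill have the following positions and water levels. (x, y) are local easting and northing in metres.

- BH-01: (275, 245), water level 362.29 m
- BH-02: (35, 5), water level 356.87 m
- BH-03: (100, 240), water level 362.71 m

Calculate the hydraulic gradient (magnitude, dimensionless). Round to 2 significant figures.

Differences from BH-01: to BH-02 (Δx, Δy, Δh) = (-240, -240, -5.42); to BH-03 = (-175, -5, +0.42).
Determinant of the coordinate differences = (-240)·(-5) − (-175)·(-240) = -40800.
∂h/∂x = [(-5.42)·(-5) − (+0.42)·(-240)] / -40800 = -0.003135
∂h/∂y = [(-240)·(+0.42) − (-175)·(-5.42)] / -40800 = +0.02572
|∇h| = √(-0.003135² + 0.02572²) = 0.02591

0.026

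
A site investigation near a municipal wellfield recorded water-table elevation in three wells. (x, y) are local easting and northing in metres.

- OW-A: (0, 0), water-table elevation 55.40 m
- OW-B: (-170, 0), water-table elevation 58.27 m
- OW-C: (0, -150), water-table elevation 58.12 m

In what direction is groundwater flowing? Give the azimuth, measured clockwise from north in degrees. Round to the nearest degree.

∂h/∂x = (58.27 − 55.40) / (-170 − 0) = -0.01688
∂h/∂y = (58.12 − 55.40) / (-150 − 0) = -0.01813
Flow direction (−∇h) has components (+0.01688 E, +0.01813 N).
Azimuth = atan2(E, N) = atan2(+0.01688, +0.01813) = 43.0° ≈ 043°.

043°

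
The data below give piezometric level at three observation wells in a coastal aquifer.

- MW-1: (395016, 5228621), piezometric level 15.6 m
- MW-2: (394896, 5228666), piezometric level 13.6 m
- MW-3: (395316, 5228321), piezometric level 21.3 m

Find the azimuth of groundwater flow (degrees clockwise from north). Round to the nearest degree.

Taking MW-1 as reference: MW-2−MW-1 = (-120, 45, -2.0); MW-3−MW-1 = (300, -300, +5.7).
Solve a·Δx + b·Δy = Δh: det = (-120)·(-300) − 300·45 = 22500.
∂h/∂x = [(-2.0)·(-300) − (+5.7)·45] / 22500 = +0.01527
∂h/∂y = [(-120)·(+5.7) − 300·(-2.0)] / 22500 = -0.003733
Flow direction (−∇h) has components (-0.01527 E, +0.003733 N).
Azimuth = atan2(E, N) = atan2(-0.01527, +0.003733) = 283.7° ≈ 284°.

284°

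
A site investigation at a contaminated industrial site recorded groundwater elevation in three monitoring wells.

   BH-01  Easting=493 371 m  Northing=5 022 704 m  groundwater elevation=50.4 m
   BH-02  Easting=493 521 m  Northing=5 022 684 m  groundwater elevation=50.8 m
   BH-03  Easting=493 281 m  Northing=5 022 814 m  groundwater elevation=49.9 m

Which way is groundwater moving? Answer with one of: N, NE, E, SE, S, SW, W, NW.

NW

Three-point gradient (reference BH-01): Δ to BH-02 = (150, -20, +0.4), Δ to BH-03 = (-90, 110, -0.5).
∂h/∂x = +0.002313, ∂h/∂y = -0.002653 (det = 14700).
Flow = −∇h = (-0.002313 east, +0.002653 north), which points northwest.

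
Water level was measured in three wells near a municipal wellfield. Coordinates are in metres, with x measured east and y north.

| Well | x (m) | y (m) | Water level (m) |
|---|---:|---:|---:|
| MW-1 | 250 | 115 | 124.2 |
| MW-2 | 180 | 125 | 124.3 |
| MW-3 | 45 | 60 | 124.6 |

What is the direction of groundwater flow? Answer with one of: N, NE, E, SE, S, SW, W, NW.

With h = a·x + b·y + c and MW-1 as origin, the differences give:
  (-70)·a + 10·b = +0.1
  (-205)·a + (-55)·b = +0.4
Eliminate b (×(-55) and ×10, subtract): 5900·a = -9.50 → a = ∂h/∂x = -0.001610
Back-substitute: b = ∂h/∂y = -0.001271.
Flow = −∇h = (+0.001610 east, +0.001271 north), which points northeast.

NE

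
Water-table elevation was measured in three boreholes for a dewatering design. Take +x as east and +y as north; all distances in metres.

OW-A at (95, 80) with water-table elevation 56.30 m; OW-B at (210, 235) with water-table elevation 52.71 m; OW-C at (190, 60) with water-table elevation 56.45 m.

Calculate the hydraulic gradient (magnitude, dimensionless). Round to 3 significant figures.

With h = a·x + b·y + c and OW-A as origin, the differences give:
  115·a + 155·b = -3.59
  95·a + (-20)·b = +0.15
Eliminate b (×(-20) and ×155, subtract): -17025·a = 48.550 → a = ∂h/∂x = -0.002852
Back-substitute: b = ∂h/∂y = -0.02105.
|∇h| = √(-0.002852² + -0.02105²) = 0.02124

0.0212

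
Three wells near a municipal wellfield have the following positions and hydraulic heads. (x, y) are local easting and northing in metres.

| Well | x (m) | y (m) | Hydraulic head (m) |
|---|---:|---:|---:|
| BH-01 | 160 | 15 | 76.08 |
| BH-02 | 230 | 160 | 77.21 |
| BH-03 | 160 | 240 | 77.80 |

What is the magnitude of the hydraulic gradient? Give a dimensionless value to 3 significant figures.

Taking BH-01 as reference: BH-02−BH-01 = (70, 145, +1.13); BH-03−BH-01 = (0, 225, +1.72).
Solve a·Δx + b·Δy = Δh: det = 70·225 − 0·145 = 15750.
∂h/∂x = [(+1.13)·225 − (+1.72)·145] / 15750 = +0.0003079
∂h/∂y = [70·(+1.72) − 0·(+1.13)] / 15750 = +0.007644
|∇h| = √(0.0003079² + 0.007644²) = 0.00765

0.00765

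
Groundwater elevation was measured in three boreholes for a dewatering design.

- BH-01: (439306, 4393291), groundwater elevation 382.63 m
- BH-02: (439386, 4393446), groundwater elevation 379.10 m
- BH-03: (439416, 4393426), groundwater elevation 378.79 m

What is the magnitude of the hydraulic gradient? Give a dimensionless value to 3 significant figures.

0.0230

Three-point gradient (reference BH-01): Δ to BH-02 = (80, 155, -3.53), Δ to BH-03 = (110, 135, -3.84).
∂h/∂x = -0.01898, ∂h/∂y = -0.01298 (det = -6250).
|∇h| = √(-0.01898² + -0.01298²) = 0.02299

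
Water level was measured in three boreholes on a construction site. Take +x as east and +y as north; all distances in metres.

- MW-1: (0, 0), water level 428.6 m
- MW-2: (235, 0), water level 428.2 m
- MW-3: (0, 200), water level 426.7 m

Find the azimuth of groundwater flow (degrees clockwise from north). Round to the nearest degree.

010°

∂h/∂x = (428.2 − 428.6) / (235 − 0) = -0.001702
∂h/∂y = (426.7 − 428.6) / (200 − 0) = -0.009500
Flow direction (−∇h) has components (+0.001702 E, +0.009500 N).
Azimuth = atan2(E, N) = atan2(+0.001702, +0.009500) = 10.2° ≈ 010°.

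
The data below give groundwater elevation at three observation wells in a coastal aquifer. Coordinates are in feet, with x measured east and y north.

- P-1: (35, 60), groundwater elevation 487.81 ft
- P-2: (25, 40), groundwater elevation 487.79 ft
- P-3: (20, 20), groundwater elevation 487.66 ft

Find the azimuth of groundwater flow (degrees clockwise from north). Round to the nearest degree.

Differences from P-1: to P-2 (Δx, Δy, Δh) = (-10, -20, -0.02); to P-3 = (-15, -40, -0.15).
Solve a·Δx + b·Δy = Δh: det = (-10)·(-40) − (-15)·(-20) = 100.
∂h/∂x = [(-0.02)·(-40) − (-0.15)·(-20)] / 100 = -0.02200
∂h/∂y = [(-10)·(-0.15) − (-15)·(-0.02)] / 100 = +0.01200
Flow direction (−∇h) has components (+0.02200 E, -0.01200 N).
Azimuth = atan2(E, N) = atan2(+0.02200, -0.01200) = 118.6° ≈ 119°.

119°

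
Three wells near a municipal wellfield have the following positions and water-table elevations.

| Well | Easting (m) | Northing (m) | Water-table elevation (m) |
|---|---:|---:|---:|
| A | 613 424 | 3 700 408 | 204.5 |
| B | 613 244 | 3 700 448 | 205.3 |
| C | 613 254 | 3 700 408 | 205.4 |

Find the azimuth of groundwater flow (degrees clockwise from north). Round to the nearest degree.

054°

Taking A as reference: B−A = (-180, 40, +0.8); C−A = (-170, 0, +0.9).
Solve a·Δx + b·Δy = Δh: det = (-180)·0 − (-170)·40 = 6800.
∂h/∂x = [(+0.8)·0 − (+0.9)·40] / 6800 = -0.005294
∂h/∂y = [(-180)·(+0.9) − (-170)·(+0.8)] / 6800 = -0.003824
Flow direction (−∇h) has components (+0.005294 E, +0.003824 N).
Azimuth = atan2(E, N) = atan2(+0.005294, +0.003824) = 54.2° ≈ 054°.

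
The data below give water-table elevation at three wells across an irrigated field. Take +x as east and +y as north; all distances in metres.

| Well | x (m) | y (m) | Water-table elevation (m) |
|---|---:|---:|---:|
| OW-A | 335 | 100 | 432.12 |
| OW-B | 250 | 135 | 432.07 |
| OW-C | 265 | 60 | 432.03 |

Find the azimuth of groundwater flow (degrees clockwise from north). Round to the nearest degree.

Differences from OW-A: to OW-B (Δx, Δy, Δh) = (-85, 35, -0.05); to OW-C = (-70, -40, -0.09).
Solve a·Δx + b·Δy = Δh: det = (-85)·(-40) − (-70)·35 = 5850.
∂h/∂x = [(-0.05)·(-40) − (-0.09)·35] / 5850 = +0.0008803
∂h/∂y = [(-85)·(-0.09) − (-70)·(-0.05)] / 5850 = +0.0007094
Flow direction (−∇h) has components (-0.0008803 E, -0.0007094 N).
Azimuth = atan2(E, N) = atan2(-0.0008803, -0.0007094) = 231.1° ≈ 231°.

231°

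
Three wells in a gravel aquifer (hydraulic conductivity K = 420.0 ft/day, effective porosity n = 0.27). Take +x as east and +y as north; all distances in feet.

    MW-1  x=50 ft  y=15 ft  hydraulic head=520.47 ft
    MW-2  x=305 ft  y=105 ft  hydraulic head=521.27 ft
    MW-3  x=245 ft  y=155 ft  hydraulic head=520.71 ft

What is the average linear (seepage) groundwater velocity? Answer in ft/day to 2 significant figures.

With h = a·x + b·y + c and MW-1 as origin, the differences give:
  255·a + 90·b = +0.80
  195·a + 140·b = +0.24
Eliminate b (×140 and ×90, subtract): 18150·a = 90.400 → a = ∂h/∂x = +0.004981
Back-substitute: b = ∂h/∂y = -0.005223.
|∇h| = √(0.004981² + -0.005223²) = 0.007217
Seepage velocity v = K·i/n = 420.0 × 0.007217 / 0.27 = 11.23 ft/day.

11 ft/day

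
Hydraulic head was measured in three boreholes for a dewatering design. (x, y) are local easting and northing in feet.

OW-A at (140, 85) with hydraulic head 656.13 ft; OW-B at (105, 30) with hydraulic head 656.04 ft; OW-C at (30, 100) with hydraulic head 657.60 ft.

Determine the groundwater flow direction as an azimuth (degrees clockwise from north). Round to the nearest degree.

With h = a·x + b·y + c and OW-A as origin, the differences give:
  (-35)·a + (-55)·b = -0.09
  (-110)·a + 15·b = +1.47
Eliminate b (×15 and ×(-55), subtract): -6575·a = 79.500 → a = ∂h/∂x = -0.01209
Back-substitute: b = ∂h/∂y = +0.009331.
Flow direction (−∇h) has components (+0.01209 E, -0.009331 N).
Azimuth = atan2(E, N) = atan2(+0.01209, -0.009331) = 127.7° ≈ 128°.

128°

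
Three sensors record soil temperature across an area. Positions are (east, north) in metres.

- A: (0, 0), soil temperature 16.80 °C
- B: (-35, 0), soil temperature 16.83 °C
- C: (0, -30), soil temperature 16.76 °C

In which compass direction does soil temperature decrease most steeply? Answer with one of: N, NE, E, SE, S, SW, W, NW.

∂T/∂x = (16.83 − 16.80) / (-35 − 0) = -0.0008571
∂T/∂y = (16.76 − 16.80) / (-30 − 0) = +0.001333
Steepest decrease is along −∇f = (+0.0008571 E, -0.001333 N) → southeast.

SE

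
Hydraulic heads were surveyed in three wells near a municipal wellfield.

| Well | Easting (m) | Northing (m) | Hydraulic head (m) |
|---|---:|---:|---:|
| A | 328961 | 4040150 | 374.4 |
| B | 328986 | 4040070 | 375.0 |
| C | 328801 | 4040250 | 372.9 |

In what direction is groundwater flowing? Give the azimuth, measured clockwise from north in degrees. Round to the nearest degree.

Differences from A: to B (Δx, Δy, Δh) = (25, -80, +0.6); to C = (-160, 100, -1.5).
Determinant of the coordinate differences = 25·100 − (-160)·(-80) = -10300.
∂h/∂x = [(+0.6)·100 − (-1.5)·(-80)] / -10300 = +0.005825
∂h/∂y = [25·(-1.5) − (-160)·(+0.6)] / -10300 = -0.005680
Flow direction (−∇h) has components (-0.005825 E, +0.005680 N).
Azimuth = atan2(E, N) = atan2(-0.005825, +0.005680) = 314.3° ≈ 314°.

314°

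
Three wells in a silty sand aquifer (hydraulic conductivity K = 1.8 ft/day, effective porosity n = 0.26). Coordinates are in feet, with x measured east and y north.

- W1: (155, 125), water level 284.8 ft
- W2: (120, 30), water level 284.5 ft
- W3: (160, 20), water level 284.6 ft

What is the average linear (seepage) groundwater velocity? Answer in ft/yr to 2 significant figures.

Taking W1 as reference: W2−W1 = (-35, -95, -0.3); W3−W1 = (5, -105, -0.2).
Solve a·Δx + b·Δy = Δh: det = (-35)·(-105) − 5·(-95) = 4150.
∂h/∂x = [(-0.3)·(-105) − (-0.2)·(-95)] / 4150 = +0.003012
∂h/∂y = [(-35)·(-0.2) − 5·(-0.3)] / 4150 = +0.002048
|∇h| = √(0.003012² + 0.002048²) = 0.003642
Seepage velocity v = K·i/n = 1.8 × 0.003642 / 0.26 = 0.02521 ft/day = 9.208 ft/yr.

9.2 ft/yr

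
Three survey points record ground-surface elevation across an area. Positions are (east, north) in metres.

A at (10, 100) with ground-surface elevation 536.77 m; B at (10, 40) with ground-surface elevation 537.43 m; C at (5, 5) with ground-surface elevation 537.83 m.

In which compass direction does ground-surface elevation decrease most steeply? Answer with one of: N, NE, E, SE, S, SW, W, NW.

With z = a·x + b·y + c and A as origin, the differences give:
  0·a + (-60)·b = +0.66
  (-5)·a + (-95)·b = +1.06
Eliminate b (×(-95) and ×(-60), subtract): -300·a = 0.900 → a = ∂z/∂x = -0.003000
Back-substitute: b = ∂z/∂y = -0.01100.
Steepest decrease is along −∇f = (+0.003000 E, +0.01100 N) → north.

N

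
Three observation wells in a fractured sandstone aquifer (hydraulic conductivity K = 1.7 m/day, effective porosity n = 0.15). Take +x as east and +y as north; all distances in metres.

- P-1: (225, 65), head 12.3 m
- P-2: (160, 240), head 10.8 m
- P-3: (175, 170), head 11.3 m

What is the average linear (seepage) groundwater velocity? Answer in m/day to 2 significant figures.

With h = a·x + b·y + c and P-1 as origin, the differences give:
  (-65)·a + 175·b = -1.5
  (-50)·a + 105·b = -1.0
Eliminate b (×105 and ×175, subtract): 1925·a = 17.50 → a = ∂h/∂x = +0.009091
Back-substitute: b = ∂h/∂y = -0.005195.
|∇h| = √(0.009091² + -0.005195²) = 0.01047
Seepage velocity v = K·i/n = 1.7 × 0.01047 / 0.15 = 0.1187 m/day.

0.12 m/day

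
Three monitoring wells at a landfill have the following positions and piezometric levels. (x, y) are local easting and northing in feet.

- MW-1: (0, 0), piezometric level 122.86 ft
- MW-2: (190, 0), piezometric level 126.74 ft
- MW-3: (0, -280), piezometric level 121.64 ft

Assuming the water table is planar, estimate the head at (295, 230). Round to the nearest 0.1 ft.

129.9 ft

∂h/∂x = (126.74 − 122.86) / (190 − 0) = +0.02042
∂h/∂y = (121.64 − 122.86) / (-280 − 0) = +0.004357
h(295, 230) = 122.86 + (+0.02042)·(295) + (+0.004357)·(230) = 122.86 +6.024 +1.002 = 129.886 ft.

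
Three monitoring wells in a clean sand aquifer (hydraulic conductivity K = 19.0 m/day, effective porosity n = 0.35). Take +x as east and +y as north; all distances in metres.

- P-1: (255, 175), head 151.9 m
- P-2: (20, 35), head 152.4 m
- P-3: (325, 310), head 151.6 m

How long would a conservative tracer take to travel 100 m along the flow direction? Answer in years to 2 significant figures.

2.5 years

Taking P-1 as reference: P-2−P-1 = (-235, -140, +0.5); P-3−P-1 = (70, 135, -0.3).
Solve a·Δx + b·Δy = Δh: det = (-235)·135 − 70·(-140) = -21925.
∂h/∂x = [(+0.5)·135 − (-0.3)·(-140)] / -21925 = -0.001163
∂h/∂y = [(-235)·(-0.3) − 70·(+0.5)] / -21925 = -0.001619
|∇h| = √(-0.001163² + -0.001619²) = 0.001993
Seepage velocity v = K·i/n = 19.0 × 0.001993 / 0.35 = 0.1082 m/day.
t = 100 / 0.1082 = 924.2 days = 2.53 years.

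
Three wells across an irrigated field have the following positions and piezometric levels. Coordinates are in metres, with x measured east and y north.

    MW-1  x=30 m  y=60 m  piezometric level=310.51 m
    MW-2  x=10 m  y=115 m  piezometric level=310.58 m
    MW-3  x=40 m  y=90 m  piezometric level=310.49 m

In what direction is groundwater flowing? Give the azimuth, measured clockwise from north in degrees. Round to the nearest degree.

Differences from MW-1: to MW-2 (Δx, Δy, Δh) = (-20, 55, +0.07); to MW-3 = (10, 30, -0.02).
Solve a·Δx + b·Δy = Δh: det = (-20)·30 − 10·55 = -1150.
∂h/∂x = [(+0.07)·30 − (-0.02)·55] / -1150 = -0.002783
∂h/∂y = [(-20)·(-0.02) − 10·(+0.07)] / -1150 = +0.0002609
Flow direction (−∇h) has components (+0.002783 E, -0.0002609 N).
Azimuth = atan2(E, N) = atan2(+0.002783, -0.0002609) = 95.4° ≈ 095°.

095°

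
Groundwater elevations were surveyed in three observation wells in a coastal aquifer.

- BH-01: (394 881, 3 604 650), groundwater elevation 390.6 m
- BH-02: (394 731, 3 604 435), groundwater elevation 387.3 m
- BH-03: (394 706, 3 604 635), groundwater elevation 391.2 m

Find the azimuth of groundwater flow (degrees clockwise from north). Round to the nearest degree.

Three-point gradient (reference BH-01): Δ to BH-02 = (-150, -215, -3.3), Δ to BH-03 = (-175, -15, +0.6).
∂h/∂x = -0.005046, ∂h/∂y = +0.01887 (det = -35375).
Flow direction (−∇h) has components (+0.005046 E, -0.01887 N).
Azimuth = atan2(E, N) = atan2(+0.005046, -0.01887) = 165.0° ≈ 165°.

165°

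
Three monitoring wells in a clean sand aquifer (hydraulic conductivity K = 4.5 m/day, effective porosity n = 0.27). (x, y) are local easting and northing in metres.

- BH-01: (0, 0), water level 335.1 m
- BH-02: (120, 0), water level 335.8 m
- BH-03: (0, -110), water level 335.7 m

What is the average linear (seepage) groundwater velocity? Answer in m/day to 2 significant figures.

∂h/∂x = (335.8 − 335.1) / (120 − 0) = +0.005833
∂h/∂y = (335.7 − 335.1) / (-110 − 0) = -0.005455
|∇h| = √(0.005833² + -0.005455²) = 0.007986
Seepage velocity v = K·i/n = 4.5 × 0.007986 / 0.27 = 0.1331 m/day.

0.13 m/day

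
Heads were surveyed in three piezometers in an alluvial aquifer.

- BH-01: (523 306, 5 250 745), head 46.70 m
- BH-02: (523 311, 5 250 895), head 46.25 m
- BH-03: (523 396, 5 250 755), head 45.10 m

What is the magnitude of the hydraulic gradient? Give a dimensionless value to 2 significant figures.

0.018

Three-point gradient (reference BH-01): Δ to BH-02 = (5, 150, -0.45), Δ to BH-03 = (90, 10, -1.60).
∂h/∂x = -0.01751, ∂h/∂y = -0.002416 (det = -13450).
|∇h| = √(-0.01751² + -0.002416²) = 0.01768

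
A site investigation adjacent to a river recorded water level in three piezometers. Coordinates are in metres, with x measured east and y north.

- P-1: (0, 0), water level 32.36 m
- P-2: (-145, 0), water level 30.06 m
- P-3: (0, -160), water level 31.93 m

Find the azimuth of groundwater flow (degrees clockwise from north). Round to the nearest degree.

∂h/∂x = (30.06 − 32.36) / (-145 − 0) = +0.01586
∂h/∂y = (31.93 − 32.36) / (-160 − 0) = +0.002687
Flow direction (−∇h) has components (-0.01586 E, -0.002687 N).
Azimuth = atan2(E, N) = atan2(-0.01586, -0.002687) = 260.4° ≈ 260°.

260°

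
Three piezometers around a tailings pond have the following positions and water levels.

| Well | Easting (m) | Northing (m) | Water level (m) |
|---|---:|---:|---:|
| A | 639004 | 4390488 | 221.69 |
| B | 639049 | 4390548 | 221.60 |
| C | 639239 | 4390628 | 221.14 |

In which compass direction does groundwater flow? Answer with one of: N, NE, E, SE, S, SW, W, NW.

Taking A as reference: B−A = (45, 60, -0.09); C−A = (235, 140, -0.55).
Determinant of the coordinate differences = 45·140 − 235·60 = -7800.
∂h/∂x = [(-0.09)·140 − (-0.55)·60] / -7800 = -0.002615
∂h/∂y = [45·(-0.55) − 235·(-0.09)] / -7800 = +0.0004615
Flow = −∇h = (+0.002615 east, -0.0004615 north), which points east.

E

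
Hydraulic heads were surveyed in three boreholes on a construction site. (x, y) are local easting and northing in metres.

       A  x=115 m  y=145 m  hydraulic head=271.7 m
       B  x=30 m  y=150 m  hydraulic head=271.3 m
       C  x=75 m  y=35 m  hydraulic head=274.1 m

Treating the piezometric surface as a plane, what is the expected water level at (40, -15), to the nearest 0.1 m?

275.1 m

Taking A as reference: B−A = (-85, 5, -0.4); C−A = (-40, -110, +2.4).
Solve a·Δx + b·Δy = Δh: det = (-85)·(-110) − (-40)·5 = 9550.
∂h/∂x = [(-0.4)·(-110) − (+2.4)·5] / 9550 = +0.003351
∂h/∂y = [(-85)·(+2.4) − (-40)·(-0.4)] / 9550 = -0.02304
h(40, -15) = 271.7 + (+0.003351)·(-75) + (-0.02304)·(-160) = 271.7 -0.251 +3.686 = 275.135 m.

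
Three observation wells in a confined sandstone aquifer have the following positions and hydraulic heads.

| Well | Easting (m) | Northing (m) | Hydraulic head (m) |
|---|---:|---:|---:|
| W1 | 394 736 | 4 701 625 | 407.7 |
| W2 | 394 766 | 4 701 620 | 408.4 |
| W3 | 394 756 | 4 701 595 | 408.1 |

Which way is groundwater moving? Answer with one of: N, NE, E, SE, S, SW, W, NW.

Taking W1 as reference: W2−W1 = (30, -5, +0.7); W3−W1 = (20, -30, +0.4).
Determinant of the coordinate differences = 30·(-30) − 20·(-5) = -800.
∂h/∂x = [(+0.7)·(-30) − (+0.4)·(-5)] / -800 = +0.02375
∂h/∂y = [30·(+0.4) − 20·(+0.7)] / -800 = +0.002500
Flow = −∇h = (-0.02375 east, -0.002500 north), which points west.

W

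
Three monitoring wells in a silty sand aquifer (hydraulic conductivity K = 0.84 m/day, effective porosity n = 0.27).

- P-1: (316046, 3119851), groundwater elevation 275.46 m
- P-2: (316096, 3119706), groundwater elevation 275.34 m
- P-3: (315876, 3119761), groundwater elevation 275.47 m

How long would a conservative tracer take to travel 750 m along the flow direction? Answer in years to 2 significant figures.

Differences from P-1: to P-2 (Δx, Δy, Δh) = (50, -145, -0.12); to P-3 = (-170, -90, +0.01).
Determinant of the coordinate differences = 50·(-90) − (-170)·(-145) = -29150.
∂h/∂x = [(-0.12)·(-90) − (+0.01)·(-145)] / -29150 = -0.0004202
∂h/∂y = [50·(+0.01) − (-170)·(-0.12)] / -29150 = +0.0006827
|∇h| = √(-0.0004202² + 0.0006827²) = 0.0008017
Seepage velocity v = K·i/n = 0.84 × 0.0008017 / 0.27 = 0.002494 m/day.
t = 750 / 0.002494 = 3.007e+05 days = 823 years.

820 years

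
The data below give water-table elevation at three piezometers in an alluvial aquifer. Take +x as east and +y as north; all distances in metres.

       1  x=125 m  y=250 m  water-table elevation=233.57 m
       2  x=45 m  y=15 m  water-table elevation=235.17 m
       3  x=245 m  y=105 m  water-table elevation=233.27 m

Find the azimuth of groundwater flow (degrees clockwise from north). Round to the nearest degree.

061°

Differences from 1: to 2 (Δx, Δy, Δh) = (-80, -235, +1.60); to 3 = (120, -145, -0.30).
Determinant of the coordinate differences = (-80)·(-145) − 120·(-235) = 39800.
∂h/∂x = [(+1.60)·(-145) − (-0.30)·(-235)] / 39800 = -0.007601
∂h/∂y = [(-80)·(-0.30) − 120·(+1.60)] / 39800 = -0.004221
Flow direction (−∇h) has components (+0.007601 E, +0.004221 N).
Azimuth = atan2(E, N) = atan2(+0.007601, +0.004221) = 61.0° ≈ 061°.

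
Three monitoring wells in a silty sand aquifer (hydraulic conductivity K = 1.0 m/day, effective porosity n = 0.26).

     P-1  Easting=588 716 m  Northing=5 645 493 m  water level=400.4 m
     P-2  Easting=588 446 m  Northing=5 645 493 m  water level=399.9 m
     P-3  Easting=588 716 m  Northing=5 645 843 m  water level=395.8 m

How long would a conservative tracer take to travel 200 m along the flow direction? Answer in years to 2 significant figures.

11 years

∂h/∂x = (399.9 − 400.4) / (588446 − 588716) = +0.001852
∂h/∂y = (395.8 − 400.4) / (5645843 − 5645493) = -0.01314
|∇h| = √(0.001852² + -0.01314²) = 0.01327
Seepage velocity v = K·i/n = 1.0 × 0.01327 / 0.26 = 0.05104 m/day.
t = 200 / 0.05104 = 3918 days = 10.7 years.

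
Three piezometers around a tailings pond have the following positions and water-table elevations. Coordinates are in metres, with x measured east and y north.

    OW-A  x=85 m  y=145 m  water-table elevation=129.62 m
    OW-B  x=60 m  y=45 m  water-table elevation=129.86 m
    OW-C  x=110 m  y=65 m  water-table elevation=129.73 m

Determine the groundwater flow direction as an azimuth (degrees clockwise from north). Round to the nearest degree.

043°

Differences from OW-A: to OW-B (Δx, Δy, Δh) = (-25, -100, +0.24); to OW-C = (25, -80, +0.11).
Determinant of the coordinate differences = (-25)·(-80) − 25·(-100) = 4500.
∂h/∂x = [(+0.24)·(-80) − (+0.11)·(-100)] / 4500 = -0.001822
∂h/∂y = [(-25)·(+0.11) − 25·(+0.24)] / 4500 = -0.001944
Flow direction (−∇h) has components (+0.001822 E, +0.001944 N).
Azimuth = atan2(E, N) = atan2(+0.001822, +0.001944) = 43.1° ≈ 043°.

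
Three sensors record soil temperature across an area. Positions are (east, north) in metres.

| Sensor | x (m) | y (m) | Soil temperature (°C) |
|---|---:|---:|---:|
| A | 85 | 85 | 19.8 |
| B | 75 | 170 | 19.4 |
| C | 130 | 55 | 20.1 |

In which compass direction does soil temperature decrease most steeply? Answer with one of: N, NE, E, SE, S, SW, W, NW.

NW

Taking A as reference: B−A = (-10, 85, -0.4); C−A = (45, -30, +0.3).
Determinant of the coordinate differences = (-10)·(-30) − 45·85 = -3525.
∂T/∂x = [(-0.4)·(-30) − (+0.3)·85] / -3525 = +0.003830
∂T/∂y = [(-10)·(+0.3) − 45·(-0.4)] / -3525 = -0.004255
Steepest decrease is along −∇f = (-0.003830 E, +0.004255 N) → northwest.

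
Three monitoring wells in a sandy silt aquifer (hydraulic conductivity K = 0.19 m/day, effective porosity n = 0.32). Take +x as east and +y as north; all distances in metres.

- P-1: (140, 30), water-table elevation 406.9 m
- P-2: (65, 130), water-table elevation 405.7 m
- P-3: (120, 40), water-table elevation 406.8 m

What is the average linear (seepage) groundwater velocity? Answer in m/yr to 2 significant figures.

2.9 m/yr

Three-point gradient (reference P-1): Δ to P-2 = (-75, 100, -1.2), Δ to P-3 = (-20, 10, -0.1).
∂h/∂x = -0.001600, ∂h/∂y = -0.01320 (det = 1250).
|∇h| = √(-0.001600² + -0.01320²) = 0.0133
Seepage velocity v = K·i/n = 0.19 × 0.0133 / 0.32 = 0.007897 m/day = 2.884 m/yr.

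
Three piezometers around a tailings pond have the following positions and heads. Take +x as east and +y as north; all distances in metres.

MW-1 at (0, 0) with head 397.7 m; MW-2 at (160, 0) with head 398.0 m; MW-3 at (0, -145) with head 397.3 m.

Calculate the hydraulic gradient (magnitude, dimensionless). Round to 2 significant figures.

0.0033

∂h/∂x = (398.0 − 397.7) / (160 − 0) = +0.001875
∂h/∂y = (397.3 − 397.7) / (-145 − 0) = +0.002759
|∇h| = √(0.001875² + 0.002759²) = 0.003336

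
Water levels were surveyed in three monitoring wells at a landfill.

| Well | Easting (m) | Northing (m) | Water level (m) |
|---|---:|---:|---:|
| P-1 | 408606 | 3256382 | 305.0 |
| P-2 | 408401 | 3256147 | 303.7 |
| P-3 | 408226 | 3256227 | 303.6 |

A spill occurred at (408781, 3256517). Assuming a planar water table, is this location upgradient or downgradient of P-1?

upgradient

Differences from P-1: to P-2 (Δx, Δy, Δh) = (-205, -235, -1.3); to P-3 = (-380, -155, -1.4).
Determinant of the coordinate differences = (-205)·(-155) − (-380)·(-235) = -57525.
∂h/∂x = [(-1.3)·(-155) − (-1.4)·(-235)] / -57525 = +0.002216
∂h/∂y = [(-205)·(-1.4) − (-380)·(-1.3)] / -57525 = +0.003598
Head at (408781, 3256517) = 305.0 + (+0.002216)·(175) + (+0.003598)·(135) = 305.87 m.
That is higher than the 305.0 m at P-1, so the point is upgradient.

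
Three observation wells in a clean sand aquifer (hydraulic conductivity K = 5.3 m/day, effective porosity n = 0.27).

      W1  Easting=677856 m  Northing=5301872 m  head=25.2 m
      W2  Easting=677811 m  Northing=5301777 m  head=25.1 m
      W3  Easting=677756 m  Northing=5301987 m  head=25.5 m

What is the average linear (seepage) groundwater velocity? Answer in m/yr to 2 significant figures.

14 m/yr

Taking W1 as reference: W2−W1 = (-45, -95, -0.1); W3−W1 = (-100, 115, +0.3).
Solve a·Δx + b·Δy = Δh: det = (-45)·115 − (-100)·(-95) = -14675.
∂h/∂x = [(-0.1)·115 − (+0.3)·(-95)] / -14675 = -0.001158
∂h/∂y = [(-45)·(+0.3) − (-100)·(-0.1)] / -14675 = +0.001601
|∇h| = √(-0.001158² + 0.001601²) = 0.001976
Seepage velocity v = K·i/n = 5.3 × 0.001976 / 0.27 = 0.03879 m/day = 14.17 m/yr.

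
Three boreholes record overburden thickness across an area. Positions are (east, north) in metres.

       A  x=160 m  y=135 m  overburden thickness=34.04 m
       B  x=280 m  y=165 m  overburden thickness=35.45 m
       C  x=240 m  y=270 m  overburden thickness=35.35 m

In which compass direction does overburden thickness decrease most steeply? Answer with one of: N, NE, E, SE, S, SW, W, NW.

Taking A as reference: B−A = (120, 30, +1.41); C−A = (80, 135, +1.31).
Solve a·Δx + b·Δy = Δd: det = 120·135 − 80·30 = 13800.
∂d/∂x = [(+1.41)·135 − (+1.31)·30] / 13800 = +0.01095
∂d/∂y = [120·(+1.31) − 80·(+1.41)] / 13800 = +0.003217
Steepest decrease is along −∇f = (-0.01095 E, -0.003217 N) → west.

W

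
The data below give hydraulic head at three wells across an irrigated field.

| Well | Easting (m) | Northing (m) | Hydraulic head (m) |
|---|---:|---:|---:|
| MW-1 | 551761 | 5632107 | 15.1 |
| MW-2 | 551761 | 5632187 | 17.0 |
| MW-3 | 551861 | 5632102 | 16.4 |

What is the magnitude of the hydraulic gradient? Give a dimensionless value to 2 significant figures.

Differences from MW-1: to MW-2 (Δx, Δy, Δh) = (0, 80, +1.9); to MW-3 = (100, -5, +1.3).
Determinant of the coordinate differences = 0·(-5) − 100·80 = -8000.
∂h/∂x = [(+1.9)·(-5) − (+1.3)·80] / -8000 = +0.01419
∂h/∂y = [0·(+1.3) − 100·(+1.9)] / -8000 = +0.02375
|∇h| = √(0.01419² + 0.02375²) = 0.02767

0.028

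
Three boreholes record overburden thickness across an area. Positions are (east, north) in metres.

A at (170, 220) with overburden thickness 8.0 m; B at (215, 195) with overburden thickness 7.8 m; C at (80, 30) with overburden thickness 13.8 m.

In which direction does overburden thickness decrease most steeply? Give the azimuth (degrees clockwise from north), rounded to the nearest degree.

With d = a·x + b·y + c and A as origin, the differences give:
  45·a + (-25)·b = -0.2
  (-90)·a + (-190)·b = +5.8
Eliminate b (×(-190) and ×(-25), subtract): -10800·a = 183.00 → a = ∂d/∂x = -0.01694
Back-substitute: b = ∂d/∂y = -0.02250.
Steepest decrease is along −∇f: components (+0.01694 E, +0.02250 N).
Azimuth = atan2(+0.01694, +0.02250) = 37.0° ≈ 037°.

037°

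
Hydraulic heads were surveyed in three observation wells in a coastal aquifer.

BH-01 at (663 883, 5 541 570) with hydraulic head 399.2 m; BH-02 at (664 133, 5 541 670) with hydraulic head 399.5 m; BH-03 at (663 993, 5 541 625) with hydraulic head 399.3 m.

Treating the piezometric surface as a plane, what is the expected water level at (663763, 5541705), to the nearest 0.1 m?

Differences from BH-01: to BH-02 (Δx, Δy, Δh) = (250, 100, +0.3); to BH-03 = (110, 55, +0.1).
Determinant of the coordinate differences = 250·55 − 110·100 = 2750.
∂h/∂x = [(+0.3)·55 − (+0.1)·100] / 2750 = +0.002364
∂h/∂y = [250·(+0.1) − 110·(+0.3)] / 2750 = -0.002909
h(663763, 5541705) = 399.2 + (+0.002364)·(-120) + (-0.002909)·(135) = 399.2 -0.284 -0.393 = 398.524 m.

398.5 m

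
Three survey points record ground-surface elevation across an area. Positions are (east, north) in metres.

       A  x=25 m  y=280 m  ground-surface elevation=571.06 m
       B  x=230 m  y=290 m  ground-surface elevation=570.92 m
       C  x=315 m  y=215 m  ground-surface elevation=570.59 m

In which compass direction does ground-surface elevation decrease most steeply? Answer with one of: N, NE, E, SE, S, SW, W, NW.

S

Differences from A: to B (Δx, Δy, Δh) = (205, 10, -0.14); to C = (290, -65, -0.47).
Solve a·Δx + b·Δy = Δz: det = 205·(-65) − 290·10 = -16225.
∂z/∂x = [(-0.14)·(-65) − (-0.47)·10] / -16225 = -0.0008505
∂z/∂y = [205·(-0.47) − 290·(-0.14)] / -16225 = +0.003436
Steepest decrease is along −∇f = (+0.0008505 E, -0.003436 N) → south.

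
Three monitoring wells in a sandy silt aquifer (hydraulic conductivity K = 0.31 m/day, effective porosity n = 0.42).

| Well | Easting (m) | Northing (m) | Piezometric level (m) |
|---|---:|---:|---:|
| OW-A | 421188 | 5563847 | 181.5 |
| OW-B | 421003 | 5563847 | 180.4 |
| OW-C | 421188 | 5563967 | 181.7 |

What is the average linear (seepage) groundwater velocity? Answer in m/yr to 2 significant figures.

∂h/∂x = (180.4 − 181.5) / (421003 − 421188) = +0.005946
∂h/∂y = (181.7 − 181.5) / (5563967 − 5563847) = +0.001667
|∇h| = √(0.005946² + 0.001667²) = 0.006175
Seepage velocity v = K·i/n = 0.31 × 0.006175 / 0.42 = 0.004558 m/day = 1.665 m/yr.

1.7 m/yr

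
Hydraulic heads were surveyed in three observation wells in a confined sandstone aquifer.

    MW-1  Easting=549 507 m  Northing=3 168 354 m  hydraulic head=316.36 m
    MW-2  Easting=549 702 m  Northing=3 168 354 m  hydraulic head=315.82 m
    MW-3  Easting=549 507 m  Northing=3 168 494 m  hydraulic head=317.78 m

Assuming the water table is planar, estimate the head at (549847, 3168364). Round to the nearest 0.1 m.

315.5 m

∂h/∂x = (315.82 − 316.36) / (549702 − 549507) = -0.002769
∂h/∂y = (317.78 − 316.36) / (3168494 − 3168354) = +0.01014
h(549847, 3168364) = 316.36 + (-0.002769)·(340) + (+0.01014)·(10) = 316.36 -0.942 +0.101 = 315.520 m.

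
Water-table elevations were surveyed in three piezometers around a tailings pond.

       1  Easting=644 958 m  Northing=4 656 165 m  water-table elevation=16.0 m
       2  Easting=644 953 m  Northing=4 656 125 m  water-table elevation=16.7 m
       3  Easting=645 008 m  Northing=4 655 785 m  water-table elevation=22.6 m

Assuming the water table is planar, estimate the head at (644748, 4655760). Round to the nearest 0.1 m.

23.2 m

Differences from 1: to 2 (Δx, Δy, Δh) = (-5, -40, +0.7); to 3 = (50, -380, +6.6).
Determinant of the coordinate differences = (-5)·(-380) − 50·(-40) = 3900.
∂h/∂x = [(+0.7)·(-380) − (+6.6)·(-40)] / 3900 = -0.0005128
∂h/∂y = [(-5)·(+6.6) − 50·(+0.7)] / 3900 = -0.01744
h(644748, 4655760) = 16.0 + (-0.0005128)·(-210) + (-0.01744)·(-405) = 16.0 +0.108 +7.062 = 23.169 m.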